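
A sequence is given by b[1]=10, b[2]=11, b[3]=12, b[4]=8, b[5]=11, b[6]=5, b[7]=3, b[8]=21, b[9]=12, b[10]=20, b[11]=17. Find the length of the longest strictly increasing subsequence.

Let dp[i] be the length of the longest such subsequence ending at index i:
i:      1  2  3  4  5  6  7  8  9 10 11
b[i]:  10 11 12  8 11  5  3 21 12 20 17
dp:     1  2  3  1  2  1  1  4  3  4  4
Maximum dp value is 4.

4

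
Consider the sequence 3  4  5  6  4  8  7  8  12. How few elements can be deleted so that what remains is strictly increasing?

2

Fewest deletions = n − (longest strictly increasing subsequence).
Patience tails:
3 → extends → [3]
4 → extends → [3, 4]
5 → extends → [3, 4, 5]
6 → extends → [3, 4, 5, 6]
4 → already a tail → [3, 4, 5, 6]
8 → extends → [3, 4, 5, 6, 8]
7 → replaces 8 → [3, 4, 5, 6, 7]
8 → extends → [3, 4, 5, 6, 7, 8]
12 → extends → [3, 4, 5, 6, 7, 8, 12]
Longest strictly increasing subsequence has length 7, so deletions = 9 − 7 = 2.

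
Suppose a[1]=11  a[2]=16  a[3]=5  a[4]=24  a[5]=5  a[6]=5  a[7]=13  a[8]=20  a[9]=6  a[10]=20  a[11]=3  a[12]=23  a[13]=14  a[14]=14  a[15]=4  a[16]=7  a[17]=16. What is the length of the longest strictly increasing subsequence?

4

Track the smallest tail for each achievable length (strict):
11 → extends → [11]
16 → extends → [11, 16]
5 → replaces 11 → [5, 16]
24 → extends → [5, 16, 24]
5 → already a tail → [5, 16, 24]
5 → already a tail → [5, 16, 24]
13 → replaces 16 → [5, 13, 24]
20 → replaces 24 → [5, 13, 20]
6 → replaces 13 → [5, 6, 20]
20 → already a tail → [5, 6, 20]
3 → replaces 5 → [3, 6, 20]
23 → extends → [3, 6, 20, 23]
14 → replaces 20 → [3, 6, 14, 23]
14 → already a tail → [3, 6, 14, 23]
4 → replaces 6 → [3, 4, 14, 23]
7 → replaces 14 → [3, 4, 7, 23]
16 → replaces 23 → [3, 4, 7, 16]
Four tails, so the longest strictly increasing subsequence has length 4 (e.g. 11, 16, 20, 23).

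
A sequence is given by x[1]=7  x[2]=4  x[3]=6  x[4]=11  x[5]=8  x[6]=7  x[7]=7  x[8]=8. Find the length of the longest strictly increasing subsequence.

Track the smallest tail for each achievable length (strict):
7 → extends → [7]
4 → replaces 7 → [4]
6 → extends → [4, 6]
11 → extends → [4, 6, 11]
8 → replaces 11 → [4, 6, 8]
7 → replaces 8 → [4, 6, 7]
7 → already a tail → [4, 6, 7]
8 → extends → [4, 6, 7, 8]
Four tails, so the longest strictly increasing subsequence has length 4 (e.g. 4, 6, 7, 8).

4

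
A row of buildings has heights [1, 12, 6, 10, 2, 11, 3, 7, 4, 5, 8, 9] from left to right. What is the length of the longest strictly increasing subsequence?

Track the smallest tail for each achievable length (strict):
1 → extends → [1]
12 → extends → [1, 12]
6 → replaces 12 → [1, 6]
10 → extends → [1, 6, 10]
2 → replaces 6 → [1, 2, 10]
11 → extends → [1, 2, 10, 11]
3 → replaces 10 → [1, 2, 3, 11]
7 → replaces 11 → [1, 2, 3, 7]
4 → replaces 7 → [1, 2, 3, 4]
5 → extends → [1, 2, 3, 4, 5]
8 → extends → [1, 2, 3, 4, 5, 8]
9 → extends → [1, 2, 3, 4, 5, 8, 9]
Seven tails, so the longest strictly increasing subsequence has length 7 (e.g. 1, 2, 3, 4, 5, 8, 9).

7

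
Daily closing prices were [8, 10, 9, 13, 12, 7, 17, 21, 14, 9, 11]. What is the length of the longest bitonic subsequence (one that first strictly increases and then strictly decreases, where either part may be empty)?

inc[i] = longest strictly increasing subsequence ending at i; dec[i] = longest strictly decreasing subsequence starting at i:
i:      1  2  3  4  5  6  7  8  9 10 11
a[i]:   8 10  9 13 12  7 17 21 14  9 11
inc:    1  2  2  3  3  1  4  5  4  2  3
dec:    2  3  2  3  2  1  3  3  2  1  1
Best peak at i=8 (value 21): inc=5, dec=3, length 5+3−1 = 7.

7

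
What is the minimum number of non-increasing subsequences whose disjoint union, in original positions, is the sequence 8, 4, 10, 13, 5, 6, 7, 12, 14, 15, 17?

Place each on the leftmost legal pile:
8 → new pile 1 (tops now [8])
4 → pile 1 (tops now [4])
10 → new pile 2 (tops now [4, 10])
13 → new pile 3 (tops now [4, 10, 13])
5 → pile 2 (tops now [4, 5, 13])
6 → pile 3 (tops now [4, 5, 6])
7 → new pile 4 (tops now [4, 5, 6, 7])
12 → new pile 5 (tops now [4, 5, 6, 7, 12])
14 → new pile 6 (tops now [4, 5, 6, 7, 12, 14])
15 → new pile 7 (tops now [4, 5, 6, 7, 12, 14, 15])
17 → new pile 8 (tops now [4, 5, 6, 7, 12, 14, 15, 17])
Eight piles.

8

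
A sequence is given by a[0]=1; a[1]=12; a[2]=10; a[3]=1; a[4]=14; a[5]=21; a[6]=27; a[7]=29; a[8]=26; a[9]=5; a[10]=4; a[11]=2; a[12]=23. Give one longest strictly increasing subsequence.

1, 12, 14, 21, 27, 29

Patience tails give the LIS length; then backtrack through the dp parents:
1 → extends → [1]
12 → extends → [1, 12]
10 → replaces 12 → [1, 10]
1 → already a tail → [1, 10]
14 → extends → [1, 10, 14]
21 → extends → [1, 10, 14, 21]
27 → extends → [1, 10, 14, 21, 27]
29 → extends → [1, 10, 14, 21, 27, 29]
26 → replaces 27 → [1, 10, 14, 21, 26, 29]
5 → replaces 10 → [1, 5, 14, 21, 26, 29]
4 → replaces 5 → [1, 4, 14, 21, 26, 29]
2 → replaces 4 → [1, 2, 14, 21, 26, 29]
23 → replaces 26 → [1, 2, 14, 21, 23, 29]
Length 6; one witness is 1, 12, 14, 21, 27, 29.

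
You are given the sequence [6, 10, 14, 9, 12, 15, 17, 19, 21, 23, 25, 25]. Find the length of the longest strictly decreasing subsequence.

Let dp[i] be the longest strictly decreasing subsequence ending at i:
i:      1  2  3  4  5  6  7  8  9 10 11 12
a[i]:   6 10 14  9 12 15 17 19 21 23 25 25
dp:     1  1  1  2  2  1  1  1  1  1  1  1
Maximum is 2.

2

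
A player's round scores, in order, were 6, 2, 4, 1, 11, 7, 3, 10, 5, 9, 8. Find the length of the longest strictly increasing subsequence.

4

Track the smallest tail for each achievable length (strict):
6 → extends → [6]
2 → replaces 6 → [2]
4 → extends → [2, 4]
1 → replaces 2 → [1, 4]
11 → extends → [1, 4, 11]
7 → replaces 11 → [1, 4, 7]
3 → replaces 4 → [1, 3, 7]
10 → extends → [1, 3, 7, 10]
5 → replaces 7 → [1, 3, 5, 10]
9 → replaces 10 → [1, 3, 5, 9]
8 → replaces 9 → [1, 3, 5, 8]
Four tails, so the longest strictly increasing subsequence has length 4 (e.g. 2, 4, 7, 10).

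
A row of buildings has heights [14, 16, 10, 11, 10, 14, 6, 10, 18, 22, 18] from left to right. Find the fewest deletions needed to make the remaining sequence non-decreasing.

6

Fewest deletions = n − (longest non-decreasing subsequence).
i:      1  2  3  4  5  6  7  8  9 10 11
a[i]:  14 16 10 11 10 14  6 10 18 22 18
dp:     1  2  1  2  2  3  1  3  4  5  5
max dp = 5, so deletions = 11 − 5 = 6.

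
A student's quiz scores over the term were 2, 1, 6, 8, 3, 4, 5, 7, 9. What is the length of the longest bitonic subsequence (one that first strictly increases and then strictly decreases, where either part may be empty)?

inc[i] = longest strictly increasing subsequence ending at i; dec[i] = longest strictly decreasing subsequence starting at i:
i:     1 2 3 4 5 6 7 8 9
a[i]:  2 1 6 8 3 4 5 7 9
inc:   1 1 2 3 2 3 4 5 6
dec:   2 1 2 2 1 1 1 1 1
Best peak at i=9 (value 9): inc=6, dec=1, length 6+1−1 = 6.

6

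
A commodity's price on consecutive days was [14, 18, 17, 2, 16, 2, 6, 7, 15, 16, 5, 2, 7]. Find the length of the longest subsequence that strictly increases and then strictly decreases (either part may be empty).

7

inc[i] = longest strictly increasing subsequence ending at i; dec[i] = longest strictly decreasing subsequence starting at i:
i:      1  2  3  4  5  6  7  8  9 10 11 12 13
a[i]:  14 18 17  2 16  2  6  7 15 16  5  2  7
inc:    1  2  2  1  2  1  2  3  4  5  2  1  3
dec:    4  6  5  1  4  1  3  3  3  3  2  1  1
Best peak at i=2 (value 18): inc=2, dec=6, length 2+6−1 = 7.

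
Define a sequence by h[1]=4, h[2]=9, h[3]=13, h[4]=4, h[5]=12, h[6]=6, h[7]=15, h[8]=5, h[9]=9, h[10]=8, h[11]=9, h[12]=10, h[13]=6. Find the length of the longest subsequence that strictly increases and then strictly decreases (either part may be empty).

7

inc[i] = longest strictly increasing subsequence ending at i; dec[i] = longest strictly decreasing subsequence starting at i:
i:      1  2  3  4  5  6  7  8  9 10 11 12 13
h[i]:   4  9 13  4 12  6 15  5  9  8  9 10  6
inc:    1  2  3  1  3  2  4  2  3  3  4  5  3
dec:    1  3  5  1  4  2  4  1  3  2  2  2  1
Best peak at i=3 (value 13): inc=3, dec=5, length 3+5−1 = 7.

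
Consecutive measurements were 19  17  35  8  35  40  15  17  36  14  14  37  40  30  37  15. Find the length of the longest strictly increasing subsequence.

Track the smallest tail for each achievable length (strict):
19 → extends → [19]
17 → replaces 19 → [17]
35 → extends → [17, 35]
8 → replaces 17 → [8, 35]
35 → already a tail → [8, 35]
40 → extends → [8, 35, 40]
15 → replaces 35 → [8, 15, 40]
17 → replaces 40 → [8, 15, 17]
36 → extends → [8, 15, 17, 36]
14 → replaces 15 → [8, 14, 17, 36]
14 → already a tail → [8, 14, 17, 36]
37 → extends → [8, 14, 17, 36, 37]
40 → extends → [8, 14, 17, 36, 37, 40]
30 → replaces 36 → [8, 14, 17, 30, 37, 40]
37 → already a tail → [8, 14, 17, 30, 37, 40]
15 → replaces 17 → [8, 14, 15, 30, 37, 40]
Six tails, so the longest strictly increasing subsequence has length 6 (e.g. 8, 15, 17, 36, 37, 40).

6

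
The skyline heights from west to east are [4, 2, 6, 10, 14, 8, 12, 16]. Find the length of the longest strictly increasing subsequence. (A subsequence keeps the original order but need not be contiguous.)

Track the smallest tail for each achievable length (strict):
4 → extends → [4]
2 → replaces 4 → [2]
6 → extends → [2, 6]
10 → extends → [2, 6, 10]
14 → extends → [2, 6, 10, 14]
8 → replaces 10 → [2, 6, 8, 14]
12 → replaces 14 → [2, 6, 8, 12]
16 → extends → [2, 6, 8, 12, 16]
Five tails, so the longest strictly increasing subsequence has length 5 (e.g. 4, 6, 10, 14, 16).

5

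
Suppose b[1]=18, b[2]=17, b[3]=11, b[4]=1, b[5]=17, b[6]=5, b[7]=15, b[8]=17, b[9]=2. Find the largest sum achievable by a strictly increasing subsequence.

Let S[i] be the best sum of a strictly increasing subsequence ending at i:
i:      1  2  3  4  5  6  7  8  9
b[i]:  18 17 11  1 17  5 15 17  2
S:     18 17 11  1 28  6 26 43  3
Maximum is 43 (e.g. 11 + 15 + 17).

43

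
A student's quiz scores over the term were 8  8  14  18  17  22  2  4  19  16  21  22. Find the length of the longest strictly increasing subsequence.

6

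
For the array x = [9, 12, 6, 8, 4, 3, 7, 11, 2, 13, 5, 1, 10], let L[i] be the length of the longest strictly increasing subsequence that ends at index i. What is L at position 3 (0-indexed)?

2

dp[i] = 1 + max{dp[j] : j<i, x[j]<x[i]} (or 1 if no such j):
i:      0  1  2  3  4  5  6  7  8  9 10 11 12
x[i]:   9 12  6  8  4  3  7 11  2 13  5  1 10
dp:     1  2  1  2  1  1  2  3  1  4  2  1  3
At index 3 the value is 2.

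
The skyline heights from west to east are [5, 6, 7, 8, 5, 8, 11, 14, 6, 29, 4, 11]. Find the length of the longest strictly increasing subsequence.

7

Track the smallest tail for each achievable length (strict):
5 → extends → [5]
6 → extends → [5, 6]
7 → extends → [5, 6, 7]
8 → extends → [5, 6, 7, 8]
5 → already a tail → [5, 6, 7, 8]
8 → already a tail → [5, 6, 7, 8]
11 → extends → [5, 6, 7, 8, 11]
14 → extends → [5, 6, 7, 8, 11, 14]
6 → already a tail → [5, 6, 7, 8, 11, 14]
29 → extends → [5, 6, 7, 8, 11, 14, 29]
4 → replaces 5 → [4, 6, 7, 8, 11, 14, 29]
11 → already a tail → [4, 6, 7, 8, 11, 14, 29]
Seven tails, so the longest strictly increasing subsequence has length 7 (e.g. 5, 6, 7, 8, 11, 14, 29).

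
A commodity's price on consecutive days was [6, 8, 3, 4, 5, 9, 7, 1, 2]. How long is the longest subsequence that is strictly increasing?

Track the smallest tail for each achievable length (strict):
6 → extends → [6]
8 → extends → [6, 8]
3 → replaces 6 → [3, 8]
4 → replaces 8 → [3, 4]
5 → extends → [3, 4, 5]
9 → extends → [3, 4, 5, 9]
7 → replaces 9 → [3, 4, 5, 7]
1 → replaces 3 → [1, 4, 5, 7]
2 → replaces 4 → [1, 2, 5, 7]
Four tails, so the longest strictly increasing subsequence has length 4 (e.g. 3, 4, 5, 9).

4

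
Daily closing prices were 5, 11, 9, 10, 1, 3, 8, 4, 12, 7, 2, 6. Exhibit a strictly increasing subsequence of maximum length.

Patience tails give the LIS length; then backtrack through the dp parents:
5 → extends → [5]
11 → extends → [5, 11]
9 → replaces 11 → [5, 9]
10 → extends → [5, 9, 10]
1 → replaces 5 → [1, 9, 10]
3 → replaces 9 → [1, 3, 10]
8 → replaces 10 → [1, 3, 8]
4 → replaces 8 → [1, 3, 4]
12 → extends → [1, 3, 4, 12]
7 → replaces 12 → [1, 3, 4, 7]
2 → replaces 3 → [1, 2, 4, 7]
6 → replaces 7 → [1, 2, 4, 6]
Length 4; one witness is 5, 9, 10, 12.

5, 9, 10, 12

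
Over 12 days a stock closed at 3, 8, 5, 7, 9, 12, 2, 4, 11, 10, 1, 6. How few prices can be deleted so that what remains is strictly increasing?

7

Fewest deletions = n − (longest strictly increasing subsequence).
i:      1  2  3  4  5  6  7  8  9 10 11 12
a[i]:   3  8  5  7  9 12  2  4 11 10  1  6
dp:     1  2  2  3  4  5  1  2  5  5  1  3
max dp = 5, so deletions = 12 − 5 = 7.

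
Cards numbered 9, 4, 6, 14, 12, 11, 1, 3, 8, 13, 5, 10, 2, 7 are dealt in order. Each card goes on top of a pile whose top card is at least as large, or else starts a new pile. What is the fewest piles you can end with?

Place each on the leftmost legal pile:
9 → new pile 1 (tops now [9])
4 → pile 1 (tops now [4])
6 → new pile 2 (tops now [4, 6])
14 → new pile 3 (tops now [4, 6, 14])
12 → pile 3 (tops now [4, 6, 12])
11 → pile 3 (tops now [4, 6, 11])
1 → pile 1 (tops now [1, 6, 11])
3 → pile 2 (tops now [1, 3, 11])
8 → pile 3 (tops now [1, 3, 8])
13 → new pile 4 (tops now [1, 3, 8, 13])
5 → pile 3 (tops now [1, 3, 5, 13])
10 → pile 4 (tops now [1, 3, 5, 10])
2 → pile 2 (tops now [1, 2, 5, 10])
7 → pile 4 (tops now [1, 2, 5, 7])
Four piles.

4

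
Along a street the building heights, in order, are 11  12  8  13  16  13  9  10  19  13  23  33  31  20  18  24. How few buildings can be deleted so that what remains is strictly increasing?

9

Fewest deletions = n − (longest strictly increasing subsequence).
i:      1  2  3  4  5  6  7  8  9 10 11 12 13 14 15 16
a[i]:  11 12  8 13 16 13  9 10 19 13 23 33 31 20 18 24
dp:     1  2  1  3  4  3  2  3  5  4  6  7  7  6  5  7
max dp = 7, so deletions = 16 − 7 = 9.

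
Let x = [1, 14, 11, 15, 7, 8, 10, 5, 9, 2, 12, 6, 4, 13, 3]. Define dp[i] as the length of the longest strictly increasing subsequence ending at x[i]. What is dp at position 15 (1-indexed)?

dp[i] = 1 + max{dp[j] : j<i, x[j]<x[i]} (or 1 if no such j):
i:      1  2  3  4  5  6  7  8  9 10 11 12 13 14 15
x[i]:   1 14 11 15  7  8 10  5  9  2 12  6  4 13  3
dp:     1  2  2  3  2  3  4  2  4  2  5  3  3  6  3
At index 15 the value is 3.

3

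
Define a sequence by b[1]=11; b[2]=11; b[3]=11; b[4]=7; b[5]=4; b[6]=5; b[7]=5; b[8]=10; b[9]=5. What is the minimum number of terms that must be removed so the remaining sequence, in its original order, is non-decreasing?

5

Fewest deletions = n − (longest non-decreasing subsequence).
Patience tails:
11 → extends → [11]
11 → extends → [11, 11]
11 → extends → [11, 11, 11]
7 → replaces 11 → [7, 11, 11]
4 → replaces 7 → [4, 11, 11]
5 → replaces 11 → [4, 5, 11]
5 → replaces 11 → [4, 5, 5]
10 → extends → [4, 5, 5, 10]
5 → replaces 10 → [4, 5, 5, 5]
Longest non-decreasing subsequence has length 4, so deletions = 9 − 4 = 5.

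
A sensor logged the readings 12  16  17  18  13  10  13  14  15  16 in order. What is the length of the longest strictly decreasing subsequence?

Negate each value so 'decreasing' becomes 'increasing', then run patience tails on the negated sequence:
-12 → extends → [-12]
-16 → replaces -12 → [-16]
-17 → replaces -16 → [-17]
-18 → replaces -17 → [-18]
-13 → extends → [-18, -13]
-10 → extends → [-18, -13, -10]
-13 → already a tail → [-18, -13, -10]
-14 → replaces -13 → [-18, -14, -10]
-15 → replaces -14 → [-18, -15, -10]
-16 → replaces -15 → [-18, -16, -10]
Three tails, so the longest strictly decreasing subsequence of the original has length 3.

3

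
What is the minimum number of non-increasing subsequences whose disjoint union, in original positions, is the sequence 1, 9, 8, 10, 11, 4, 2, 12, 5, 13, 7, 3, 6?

6

Place each on the leftmost legal pile:
1 → new pile 1 (tops now [1])
9 → new pile 2 (tops now [1, 9])
8 → pile 2 (tops now [1, 8])
10 → new pile 3 (tops now [1, 8, 10])
11 → new pile 4 (tops now [1, 8, 10, 11])
4 → pile 2 (tops now [1, 4, 10, 11])
2 → pile 2 (tops now [1, 2, 10, 11])
12 → new pile 5 (tops now [1, 2, 10, 11, 12])
5 → pile 3 (tops now [1, 2, 5, 11, 12])
13 → new pile 6 (tops now [1, 2, 5, 11, 12, 13])
7 → pile 4 (tops now [1, 2, 5, 7, 12, 13])
3 → pile 3 (tops now [1, 2, 3, 7, 12, 13])
6 → pile 4 (tops now [1, 2, 3, 6, 12, 13])
Six piles.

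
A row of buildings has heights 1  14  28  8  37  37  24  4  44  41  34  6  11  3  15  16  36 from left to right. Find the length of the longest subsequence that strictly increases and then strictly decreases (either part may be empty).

9

inc[i] = longest strictly increasing subsequence ending at i; dec[i] = longest strictly decreasing subsequence starting at i:
i:      1  2  3  4  5  6  7  8  9 10 11 12 13 14 15 16 17
a[i]:   1 14 28  8 37 37 24  4 44 41 34  6 11  3 15 16 36
inc:    1  2  3  2  4  4  3  2  5  5  4  3  4  2  5  6  7
dec:    1  4  4  3  4  4  3  2  5  4  3  2  2  1  1  1  1
Best peak at i=9 (value 44): inc=5, dec=5, length 5+5−1 = 9.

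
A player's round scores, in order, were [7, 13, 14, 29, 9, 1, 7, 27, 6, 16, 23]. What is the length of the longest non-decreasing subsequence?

5

Track the smallest tail for each achievable length (allowing ties):
7 → extends → [7]
13 → extends → [7, 13]
14 → extends → [7, 13, 14]
29 → extends → [7, 13, 14, 29]
9 → replaces 13 → [7, 9, 14, 29]
1 → replaces 7 → [1, 9, 14, 29]
7 → replaces 9 → [1, 7, 14, 29]
27 → replaces 29 → [1, 7, 14, 27]
6 → replaces 7 → [1, 6, 14, 27]
16 → replaces 27 → [1, 6, 14, 16]
23 → extends → [1, 6, 14, 16, 23]
Five tails, so the longest non-decreasing subsequence has length 5 (e.g. 7, 13, 14, 16, 23).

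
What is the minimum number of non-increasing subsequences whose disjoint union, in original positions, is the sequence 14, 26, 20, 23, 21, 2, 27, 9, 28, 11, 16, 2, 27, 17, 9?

Place each on the leftmost legal pile:
14 → new pile 1 (tops now [14])
26 → new pile 2 (tops now [14, 26])
20 → pile 2 (tops now [14, 20])
23 → new pile 3 (tops now [14, 20, 23])
21 → pile 3 (tops now [14, 20, 21])
2 → pile 1 (tops now [2, 20, 21])
27 → new pile 4 (tops now [2, 20, 21, 27])
9 → pile 2 (tops now [2, 9, 21, 27])
28 → new pile 5 (tops now [2, 9, 21, 27, 28])
11 → pile 3 (tops now [2, 9, 11, 27, 28])
16 → pile 4 (tops now [2, 9, 11, 16, 28])
2 → pile 1 (tops now [2, 9, 11, 16, 28])
27 → pile 5 (tops now [2, 9, 11, 16, 27])
17 → pile 5 (tops now [2, 9, 11, 16, 17])
9 → pile 2 (tops now [2, 9, 11, 16, 17])
Five piles.

5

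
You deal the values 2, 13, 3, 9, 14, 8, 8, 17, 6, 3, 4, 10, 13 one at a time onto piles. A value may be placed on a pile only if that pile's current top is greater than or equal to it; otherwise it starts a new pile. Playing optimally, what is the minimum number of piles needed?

5

Place each on the leftmost legal pile:
2 → new pile 1 (tops now [2])
13 → new pile 2 (tops now [2, 13])
3 → pile 2 (tops now [2, 3])
9 → new pile 3 (tops now [2, 3, 9])
14 → new pile 4 (tops now [2, 3, 9, 14])
8 → pile 3 (tops now [2, 3, 8, 14])
8 → pile 3 (tops now [2, 3, 8, 14])
17 → new pile 5 (tops now [2, 3, 8, 14, 17])
6 → pile 3 (tops now [2, 3, 6, 14, 17])
3 → pile 2 (tops now [2, 3, 6, 14, 17])
4 → pile 3 (tops now [2, 3, 4, 14, 17])
10 → pile 4 (tops now [2, 3, 4, 10, 17])
13 → pile 5 (tops now [2, 3, 4, 10, 13])
Five piles.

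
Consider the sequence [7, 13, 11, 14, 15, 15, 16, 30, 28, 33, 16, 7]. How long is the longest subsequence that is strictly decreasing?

4

Let dp[i] be the longest strictly decreasing subsequence ending at i:
i:      1  2  3  4  5  6  7  8  9 10 11 12
a[i]:   7 13 11 14 15 15 16 30 28 33 16  7
dp:     1  1  2  1  1  1  1  1  2  1  3  4
Maximum is 4.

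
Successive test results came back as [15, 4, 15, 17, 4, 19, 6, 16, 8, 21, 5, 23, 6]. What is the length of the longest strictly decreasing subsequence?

4

Negate each value so 'decreasing' becomes 'increasing', then run patience tails on the negated sequence:
-15 → extends → [-15]
-4 → extends → [-15, -4]
-15 → already a tail → [-15, -4]
-17 → replaces -15 → [-17, -4]
-4 → already a tail → [-17, -4]
-19 → replaces -17 → [-19, -4]
-6 → replaces -4 → [-19, -6]
-16 → replaces -6 → [-19, -16]
-8 → extends → [-19, -16, -8]
-21 → replaces -19 → [-21, -16, -8]
-5 → extends → [-21, -16, -8, -5]
-23 → replaces -21 → [-23, -16, -8, -5]
-6 → replaces -5 → [-23, -16, -8, -6]
Four tails, so the longest strictly decreasing subsequence of the original has length 4.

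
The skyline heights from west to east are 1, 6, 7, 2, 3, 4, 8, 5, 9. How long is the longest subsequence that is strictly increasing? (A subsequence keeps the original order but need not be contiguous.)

6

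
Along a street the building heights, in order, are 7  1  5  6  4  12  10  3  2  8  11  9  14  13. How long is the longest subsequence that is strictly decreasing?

5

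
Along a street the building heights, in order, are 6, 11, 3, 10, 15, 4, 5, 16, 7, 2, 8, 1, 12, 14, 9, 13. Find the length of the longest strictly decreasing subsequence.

Let dp[i] be the longest strictly decreasing subsequence ending at i:
i:      1  2  3  4  5  6  7  8  9 10 11 12 13 14 15 16
a[i]:   6 11  3 10 15  4  5 16  7  2  8  1 12 14  9 13
dp:     1  1  2  2  1  3  3  1  3  4  3  5  2  2  3  3
Maximum is 5.

5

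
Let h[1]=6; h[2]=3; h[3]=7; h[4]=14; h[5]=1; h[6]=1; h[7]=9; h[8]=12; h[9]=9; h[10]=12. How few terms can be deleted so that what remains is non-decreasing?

5

Fewest deletions = n − (longest non-decreasing subsequence).
Patience tails:
6 → extends → [6]
3 → replaces 6 → [3]
7 → extends → [3, 7]
14 → extends → [3, 7, 14]
1 → replaces 3 → [1, 7, 14]
1 → replaces 7 → [1, 1, 14]
9 → replaces 14 → [1, 1, 9]
12 → extends → [1, 1, 9, 12]
9 → replaces 12 → [1, 1, 9, 9]
12 → extends → [1, 1, 9, 9, 12]
Longest non-decreasing subsequence has length 5, so deletions = 10 − 5 = 5.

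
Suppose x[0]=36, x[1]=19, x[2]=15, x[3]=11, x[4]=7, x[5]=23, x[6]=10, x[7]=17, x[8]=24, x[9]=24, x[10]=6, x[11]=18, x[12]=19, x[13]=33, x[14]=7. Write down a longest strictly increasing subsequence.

Patience tails give the LIS length; then backtrack through the dp parents:
36 → extends → [36]
19 → replaces 36 → [19]
15 → replaces 19 → [15]
11 → replaces 15 → [11]
7 → replaces 11 → [7]
23 → extends → [7, 23]
10 → replaces 23 → [7, 10]
17 → extends → [7, 10, 17]
24 → extends → [7, 10, 17, 24]
24 → already a tail → [7, 10, 17, 24]
6 → replaces 7 → [6, 10, 17, 24]
18 → replaces 24 → [6, 10, 17, 18]
19 → extends → [6, 10, 17, 18, 19]
33 → extends → [6, 10, 17, 18, 19, 33]
7 → replaces 10 → [6, 7, 17, 18, 19, 33]
Length 6; one witness is 7, 10, 17, 18, 19, 33.

7, 10, 17, 18, 19, 33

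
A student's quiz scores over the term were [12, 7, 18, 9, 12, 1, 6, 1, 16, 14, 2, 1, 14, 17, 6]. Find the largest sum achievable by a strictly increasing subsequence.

Let S[i] be the best sum of a strictly increasing subsequence ending at i:
i:      1  2  3  4  5  6  7  8  9 10 11 12 13 14 15
a[i]:  12  7 18  9 12  1  6  1 16 14  2  1 14 17  6
S:     12  7 30 16 28  1  7  1 44 42  3  1 42 61  9
Maximum is 61 (e.g. 7 + 9 + 12 + 16 + 17).

61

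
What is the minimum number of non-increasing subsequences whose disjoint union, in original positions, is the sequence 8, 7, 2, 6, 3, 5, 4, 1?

3

Place each on the leftmost legal pile:
8 → new pile 1 (tops now [8])
7 → pile 1 (tops now [7])
2 → pile 1 (tops now [2])
6 → new pile 2 (tops now [2, 6])
3 → pile 2 (tops now [2, 3])
5 → new pile 3 (tops now [2, 3, 5])
4 → pile 3 (tops now [2, 3, 4])
1 → pile 1 (tops now [1, 3, 4])
Three piles.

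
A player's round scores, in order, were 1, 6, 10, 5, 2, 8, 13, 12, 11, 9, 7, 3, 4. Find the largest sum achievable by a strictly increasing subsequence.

Let S[i] be the best sum of a strictly increasing subsequence ending at i:
i:      1  2  3  4  5  6  7  8  9 10 11 12 13
a[i]:   1  6 10  5  2  8 13 12 11  9  7  3  4
S:      1  7 17  6  3 15 30 29 28 24 14  6 10
Maximum is 30 (e.g. 1 + 6 + 10 + 13).

30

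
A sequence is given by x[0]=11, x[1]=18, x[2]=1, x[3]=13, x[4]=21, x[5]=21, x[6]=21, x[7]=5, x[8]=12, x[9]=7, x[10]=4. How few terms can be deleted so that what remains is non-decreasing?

Fewest deletions = n − (longest non-decreasing subsequence).
Patience tails:
11 → extends → [11]
18 → extends → [11, 18]
1 → replaces 11 → [1, 18]
13 → replaces 18 → [1, 13]
21 → extends → [1, 13, 21]
21 → extends → [1, 13, 21, 21]
21 → extends → [1, 13, 21, 21, 21]
5 → replaces 13 → [1, 5, 21, 21, 21]
12 → replaces 21 → [1, 5, 12, 21, 21]
7 → replaces 12 → [1, 5, 7, 21, 21]
4 → replaces 5 → [1, 4, 7, 21, 21]
Longest non-decreasing subsequence has length 5, so deletions = 11 − 5 = 6.

6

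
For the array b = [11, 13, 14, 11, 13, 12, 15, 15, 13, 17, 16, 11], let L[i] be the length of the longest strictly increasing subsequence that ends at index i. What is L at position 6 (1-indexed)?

dp[i] = 1 + max{dp[j] : j<i, b[j]<b[i]} (or 1 if no such j):
i:      1  2  3  4  5  6  7  8  9 10 11 12
b[i]:  11 13 14 11 13 12 15 15 13 17 16 11
dp:     1  2  3  1  2  2  4  4  3  5  5  1
At index 6 the value is 2.

2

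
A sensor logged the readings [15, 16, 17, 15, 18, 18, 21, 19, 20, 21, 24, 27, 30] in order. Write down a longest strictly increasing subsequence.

15, 16, 17, 18, 19, 20, 21, 24, 27, 30

Patience tails give the LIS length; then backtrack through the dp parents:
15 → extends → [15]
16 → extends → [15, 16]
17 → extends → [15, 16, 17]
15 → already a tail → [15, 16, 17]
18 → extends → [15, 16, 17, 18]
18 → already a tail → [15, 16, 17, 18]
21 → extends → [15, 16, 17, 18, 21]
19 → replaces 21 → [15, 16, 17, 18, 19]
20 → extends → [15, 16, 17, 18, 19, 20]
21 → extends → [15, 16, 17, 18, 19, 20, 21]
24 → extends → [15, 16, 17, 18, 19, 20, 21, 24]
27 → extends → [15, 16, 17, 18, 19, 20, 21, 24, 27]
30 → extends → [15, 16, 17, 18, 19, 20, 21, 24, 27, 30]
Length 10; one witness is 15, 16, 17, 18, 19, 20, 21, 24, 27, 30.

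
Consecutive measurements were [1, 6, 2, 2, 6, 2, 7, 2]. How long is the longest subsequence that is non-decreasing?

5

Let dp[i] be the length of the longest such subsequence ending at index i:
i:     1 2 3 4 5 6 7 8
a[i]:  1 6 2 2 6 2 7 2
dp:    1 2 2 3 4 4 5 5
Maximum dp value is 5.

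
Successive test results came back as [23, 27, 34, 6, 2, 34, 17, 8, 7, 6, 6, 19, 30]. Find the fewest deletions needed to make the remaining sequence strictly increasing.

Fewest deletions = n − (longest strictly increasing subsequence).
Patience tails:
23 → extends → [23]
27 → extends → [23, 27]
34 → extends → [23, 27, 34]
6 → replaces 23 → [6, 27, 34]
2 → replaces 6 → [2, 27, 34]
34 → already a tail → [2, 27, 34]
17 → replaces 27 → [2, 17, 34]
8 → replaces 17 → [2, 8, 34]
7 → replaces 8 → [2, 7, 34]
6 → replaces 7 → [2, 6, 34]
6 → already a tail → [2, 6, 34]
19 → replaces 34 → [2, 6, 19]
30 → extends → [2, 6, 19, 30]
Longest strictly increasing subsequence has length 4, so deletions = 13 − 4 = 9.

9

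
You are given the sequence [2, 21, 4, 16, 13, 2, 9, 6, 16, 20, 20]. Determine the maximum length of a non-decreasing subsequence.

Let dp[i] be the length of the longest such subsequence ending at index i:
i:      1  2  3  4  5  6  7  8  9 10 11
a[i]:   2 21  4 16 13  2  9  6 16 20 20
dp:     1  2  2  3  3  2  3  3  4  5  6
Maximum dp value is 6.

6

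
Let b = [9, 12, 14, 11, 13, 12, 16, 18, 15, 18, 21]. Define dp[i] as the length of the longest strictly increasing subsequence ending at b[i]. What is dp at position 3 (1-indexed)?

dp[i] = 1 + max{dp[j] : j<i, b[j]<b[i]} (or 1 if no such j):
i:      1  2  3  4  5  6  7  8  9 10 11
b[i]:   9 12 14 11 13 12 16 18 15 18 21
dp:     1  2  3  2  3  3  4  5  4  5  6
At index 3 the value is 3.

3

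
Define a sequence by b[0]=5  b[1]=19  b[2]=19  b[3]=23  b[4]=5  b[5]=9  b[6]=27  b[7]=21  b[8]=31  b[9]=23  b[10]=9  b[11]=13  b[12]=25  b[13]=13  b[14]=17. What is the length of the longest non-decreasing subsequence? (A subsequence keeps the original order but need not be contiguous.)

7

Let dp[i] be the length of the longest such subsequence ending at index i:
i:      0  1  2  3  4  5  6  7  8  9 10 11 12 13 14
b[i]:   5 19 19 23  5  9 27 21 31 23  9 13 25 13 17
dp:     1  2  3  4  2  3  5  4  6  5  4  5  6  6  7
Maximum dp value is 7.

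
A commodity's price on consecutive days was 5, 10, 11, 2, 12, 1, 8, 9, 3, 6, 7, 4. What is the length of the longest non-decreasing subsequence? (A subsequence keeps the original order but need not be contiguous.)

4

Track the smallest tail for each achievable length (allowing ties):
5 → extends → [5]
10 → extends → [5, 10]
11 → extends → [5, 10, 11]
2 → replaces 5 → [2, 10, 11]
12 → extends → [2, 10, 11, 12]
1 → replaces 2 → [1, 10, 11, 12]
8 → replaces 10 → [1, 8, 11, 12]
9 → replaces 11 → [1, 8, 9, 12]
3 → replaces 8 → [1, 3, 9, 12]
6 → replaces 9 → [1, 3, 6, 12]
7 → replaces 12 → [1, 3, 6, 7]
4 → replaces 6 → [1, 3, 4, 7]
Four tails, so the longest non-decreasing subsequence has length 4 (e.g. 5, 10, 11, 12).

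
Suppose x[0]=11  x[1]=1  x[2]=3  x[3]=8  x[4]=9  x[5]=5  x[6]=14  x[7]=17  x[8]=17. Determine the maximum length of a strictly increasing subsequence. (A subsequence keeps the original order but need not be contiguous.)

Let dp[i] be the length of the longest such subsequence ending at index i:
i:      0  1  2  3  4  5  6  7  8
x[i]:  11  1  3  8  9  5 14 17 17
dp:     1  1  2  3  4  3  5  6  6
Maximum dp value is 6.

6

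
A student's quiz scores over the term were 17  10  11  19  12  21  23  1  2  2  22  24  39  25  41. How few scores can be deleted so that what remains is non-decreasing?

7

Fewest deletions = n − (longest non-decreasing subsequence).
Patience tails:
17 → extends → [17]
10 → replaces 17 → [10]
11 → extends → [10, 11]
19 → extends → [10, 11, 19]
12 → replaces 19 → [10, 11, 12]
21 → extends → [10, 11, 12, 21]
23 → extends → [10, 11, 12, 21, 23]
1 → replaces 10 → [1, 11, 12, 21, 23]
2 → replaces 11 → [1, 2, 12, 21, 23]
2 → replaces 12 → [1, 2, 2, 21, 23]
22 → replaces 23 → [1, 2, 2, 21, 22]
24 → extends → [1, 2, 2, 21, 22, 24]
39 → extends → [1, 2, 2, 21, 22, 24, 39]
25 → replaces 39 → [1, 2, 2, 21, 22, 24, 25]
41 → extends → [1, 2, 2, 21, 22, 24, 25, 41]
Longest non-decreasing subsequence has length 8, so deletions = 15 − 8 = 7.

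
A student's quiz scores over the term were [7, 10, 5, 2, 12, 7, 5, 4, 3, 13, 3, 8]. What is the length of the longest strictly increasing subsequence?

4

Track the smallest tail for each achievable length (strict):
7 → extends → [7]
10 → extends → [7, 10]
5 → replaces 7 → [5, 10]
2 → replaces 5 → [2, 10]
12 → extends → [2, 10, 12]
7 → replaces 10 → [2, 7, 12]
5 → replaces 7 → [2, 5, 12]
4 → replaces 5 → [2, 4, 12]
3 → replaces 4 → [2, 3, 12]
13 → extends → [2, 3, 12, 13]
3 → already a tail → [2, 3, 12, 13]
8 → replaces 12 → [2, 3, 8, 13]
Four tails, so the longest strictly increasing subsequence has length 4 (e.g. 7, 10, 12, 13).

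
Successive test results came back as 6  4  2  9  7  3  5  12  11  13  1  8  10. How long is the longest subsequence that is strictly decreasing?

4

Negate each value so 'decreasing' becomes 'increasing', then run patience tails on the negated sequence:
-6 → extends → [-6]
-4 → extends → [-6, -4]
-2 → extends → [-6, -4, -2]
-9 → replaces -6 → [-9, -4, -2]
-7 → replaces -4 → [-9, -7, -2]
-3 → replaces -2 → [-9, -7, -3]
-5 → replaces -3 → [-9, -7, -5]
-12 → replaces -9 → [-12, -7, -5]
-11 → replaces -7 → [-12, -11, -5]
-13 → replaces -12 → [-13, -11, -5]
-1 → extends → [-13, -11, -5, -1]
-8 → replaces -5 → [-13, -11, -8, -1]
-10 → replaces -8 → [-13, -11, -10, -1]
Four tails, so the longest strictly decreasing subsequence of the original has length 4.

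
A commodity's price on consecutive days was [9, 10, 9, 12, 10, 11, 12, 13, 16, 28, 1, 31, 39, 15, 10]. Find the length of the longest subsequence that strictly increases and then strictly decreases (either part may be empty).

inc[i] = longest strictly increasing subsequence ending at i; dec[i] = longest strictly decreasing subsequence starting at i:
i:      1  2  3  4  5  6  7  8  9 10 11 12 13 14 15
a[i]:   9 10  9 12 10 11 12 13 16 28  1 31 39 15 10
inc:    1  2  1  3  2  3  4  5  6  7  1  8  9  6  2
dec:    2  3  2  3  2  2  2  2  3  3  1  3  3  2  1
Best peak at i=13 (value 39): inc=9, dec=3, length 9+3−1 = 11.

11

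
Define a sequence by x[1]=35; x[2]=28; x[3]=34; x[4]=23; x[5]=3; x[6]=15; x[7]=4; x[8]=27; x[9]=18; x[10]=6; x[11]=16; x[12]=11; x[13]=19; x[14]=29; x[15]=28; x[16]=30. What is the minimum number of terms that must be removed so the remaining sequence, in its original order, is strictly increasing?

Fewest deletions = n − (longest strictly increasing subsequence).
i:      1  2  3  4  5  6  7  8  9 10 11 12 13 14 15 16
x[i]:  35 28 34 23  3 15  4 27 18  6 16 11 19 29 28 30
dp:     1  1  2  1  1  2  2  3  3  3  4  4  5  6  6  7
max dp = 7, so deletions = 16 − 7 = 9.

9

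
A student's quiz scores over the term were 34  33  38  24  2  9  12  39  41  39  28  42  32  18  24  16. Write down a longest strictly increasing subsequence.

2, 9, 12, 39, 41, 42

Patience tails give the LIS length; then backtrack through the dp parents:
34 → extends → [34]
33 → replaces 34 → [33]
38 → extends → [33, 38]
24 → replaces 33 → [24, 38]
2 → replaces 24 → [2, 38]
9 → replaces 38 → [2, 9]
12 → extends → [2, 9, 12]
39 → extends → [2, 9, 12, 39]
41 → extends → [2, 9, 12, 39, 41]
39 → already a tail → [2, 9, 12, 39, 41]
28 → replaces 39 → [2, 9, 12, 28, 41]
42 → extends → [2, 9, 12, 28, 41, 42]
32 → replaces 41 → [2, 9, 12, 28, 32, 42]
18 → replaces 28 → [2, 9, 12, 18, 32, 42]
24 → replaces 32 → [2, 9, 12, 18, 24, 42]
16 → replaces 18 → [2, 9, 12, 16, 24, 42]
Length 6; one witness is 2, 9, 12, 39, 41, 42.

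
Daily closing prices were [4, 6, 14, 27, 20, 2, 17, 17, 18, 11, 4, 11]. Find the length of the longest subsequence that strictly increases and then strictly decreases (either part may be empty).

inc[i] = longest strictly increasing subsequence ending at i; dec[i] = longest strictly decreasing subsequence starting at i:
i:      1  2  3  4  5  6  7  8  9 10 11 12
a[i]:   4  6 14 27 20  2 17 17 18 11  4 11
inc:    1  2  3  4  4  1  4  4  5  3  2  3
dec:    2  2  3  5  4  1  3  3  3  2  1  1
Best peak at i=4 (value 27): inc=4, dec=5, length 4+5−1 = 8.

8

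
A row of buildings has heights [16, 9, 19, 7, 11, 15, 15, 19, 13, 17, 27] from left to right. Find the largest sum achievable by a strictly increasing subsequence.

81

Let S[i] be the best sum of a strictly increasing subsequence ending at i:
i:      1  2  3  4  5  6  7  8  9 10 11
a[i]:  16  9 19  7 11 15 15 19 13 17 27
S:     16  9 35  7 20 35 35 54 33 52 81
Maximum is 81 (e.g. 9 + 11 + 15 + 19 + 27).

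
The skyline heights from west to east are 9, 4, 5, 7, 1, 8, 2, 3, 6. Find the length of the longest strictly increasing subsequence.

Track the smallest tail for each achievable length (strict):
9 → extends → [9]
4 → replaces 9 → [4]
5 → extends → [4, 5]
7 → extends → [4, 5, 7]
1 → replaces 4 → [1, 5, 7]
8 → extends → [1, 5, 7, 8]
2 → replaces 5 → [1, 2, 7, 8]
3 → replaces 7 → [1, 2, 3, 8]
6 → replaces 8 → [1, 2, 3, 6]
Four tails, so the longest strictly increasing subsequence has length 4 (e.g. 4, 5, 7, 8).

4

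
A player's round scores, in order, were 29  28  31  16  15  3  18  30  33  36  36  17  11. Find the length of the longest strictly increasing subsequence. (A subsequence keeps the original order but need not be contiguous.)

5

Track the smallest tail for each achievable length (strict):
29 → extends → [29]
28 → replaces 29 → [28]
31 → extends → [28, 31]
16 → replaces 28 → [16, 31]
15 → replaces 16 → [15, 31]
3 → replaces 15 → [3, 31]
18 → replaces 31 → [3, 18]
30 → extends → [3, 18, 30]
33 → extends → [3, 18, 30, 33]
36 → extends → [3, 18, 30, 33, 36]
36 → already a tail → [3, 18, 30, 33, 36]
17 → replaces 18 → [3, 17, 30, 33, 36]
11 → replaces 17 → [3, 11, 30, 33, 36]
Five tails, so the longest strictly increasing subsequence has length 5 (e.g. 16, 18, 30, 33, 36).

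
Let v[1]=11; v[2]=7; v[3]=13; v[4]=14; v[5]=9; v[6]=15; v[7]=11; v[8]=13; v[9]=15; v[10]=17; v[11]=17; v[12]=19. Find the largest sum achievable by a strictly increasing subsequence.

91

Let S[i] be the best sum of a strictly increasing subsequence ending at i:
i:      1  2  3  4  5  6  7  8  9 10 11 12
v[i]:  11  7 13 14  9 15 11 13 15 17 17 19
S:     11  7 24 38 16 53 27 40 55 72 72 91
Maximum is 91 (e.g. 7 + 9 + 11 + 13 + 15 + 17 + 19).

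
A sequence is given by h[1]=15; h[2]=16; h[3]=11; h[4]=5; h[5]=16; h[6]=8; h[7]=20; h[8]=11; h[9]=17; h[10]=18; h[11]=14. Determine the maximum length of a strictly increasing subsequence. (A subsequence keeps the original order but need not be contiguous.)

5

Let dp[i] be the length of the longest such subsequence ending at index i:
i:      1  2  3  4  5  6  7  8  9 10 11
h[i]:  15 16 11  5 16  8 20 11 17 18 14
dp:     1  2  1  1  2  2  3  3  4  5  4
Maximum dp value is 5.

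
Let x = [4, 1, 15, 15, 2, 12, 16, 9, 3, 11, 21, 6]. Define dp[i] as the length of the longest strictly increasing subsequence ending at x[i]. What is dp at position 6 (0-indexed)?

dp[i] = 1 + max{dp[j] : j<i, x[j]<x[i]} (or 1 if no such j):
i:      0  1  2  3  4  5  6  7  8  9 10 11
x[i]:   4  1 15 15  2 12 16  9  3 11 21  6
dp:     1  1  2  2  2  3  4  3  3  4  5  4
At index 6 the value is 4.

4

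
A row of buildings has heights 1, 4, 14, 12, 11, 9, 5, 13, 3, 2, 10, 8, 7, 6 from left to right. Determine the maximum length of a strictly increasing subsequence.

4

Track the smallest tail for each achievable length (strict):
1 → extends → [1]
4 → extends → [1, 4]
14 → extends → [1, 4, 14]
12 → replaces 14 → [1, 4, 12]
11 → replaces 12 → [1, 4, 11]
9 → replaces 11 → [1, 4, 9]
5 → replaces 9 → [1, 4, 5]
13 → extends → [1, 4, 5, 13]
3 → replaces 4 → [1, 3, 5, 13]
2 → replaces 3 → [1, 2, 5, 13]
10 → replaces 13 → [1, 2, 5, 10]
8 → replaces 10 → [1, 2, 5, 8]
7 → replaces 8 → [1, 2, 5, 7]
6 → replaces 7 → [1, 2, 5, 6]
Four tails, so the longest strictly increasing subsequence has length 4 (e.g. 1, 4, 12, 13).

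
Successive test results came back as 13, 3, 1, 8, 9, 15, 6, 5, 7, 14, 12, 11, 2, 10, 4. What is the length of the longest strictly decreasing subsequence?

6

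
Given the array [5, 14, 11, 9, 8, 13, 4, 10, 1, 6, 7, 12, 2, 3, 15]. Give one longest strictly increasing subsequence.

5, 9, 10, 12, 15

Patience tails give the LIS length; then backtrack through the dp parents:
5 → extends → [5]
14 → extends → [5, 14]
11 → replaces 14 → [5, 11]
9 → replaces 11 → [5, 9]
8 → replaces 9 → [5, 8]
13 → extends → [5, 8, 13]
4 → replaces 5 → [4, 8, 13]
10 → replaces 13 → [4, 8, 10]
1 → replaces 4 → [1, 8, 10]
6 → replaces 8 → [1, 6, 10]
7 → replaces 10 → [1, 6, 7]
12 → extends → [1, 6, 7, 12]
2 → replaces 6 → [1, 2, 7, 12]
3 → replaces 7 → [1, 2, 3, 12]
15 → extends → [1, 2, 3, 12, 15]
Length 5; one witness is 5, 9, 10, 12, 15.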